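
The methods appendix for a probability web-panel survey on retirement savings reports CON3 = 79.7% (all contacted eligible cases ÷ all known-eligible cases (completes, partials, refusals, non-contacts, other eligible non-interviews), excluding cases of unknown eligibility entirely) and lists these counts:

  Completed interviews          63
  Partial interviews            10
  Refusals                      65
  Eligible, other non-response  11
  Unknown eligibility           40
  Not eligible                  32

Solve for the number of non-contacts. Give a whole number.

38

Top = 63 + 10 + 65 + 11 = 149
CON3 = 149 / D = 0.797
D = 149 / 0.797 = 187.0
Rest of base = 149
non-contacts = 187.0 − 149 ≈ 38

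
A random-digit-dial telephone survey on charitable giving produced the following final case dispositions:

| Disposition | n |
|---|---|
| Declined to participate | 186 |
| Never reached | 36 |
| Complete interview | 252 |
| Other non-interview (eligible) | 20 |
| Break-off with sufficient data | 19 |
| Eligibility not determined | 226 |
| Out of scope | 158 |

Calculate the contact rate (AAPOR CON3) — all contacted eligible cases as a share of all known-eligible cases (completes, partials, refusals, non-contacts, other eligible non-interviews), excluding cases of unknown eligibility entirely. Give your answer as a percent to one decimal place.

93.0%

Num: 252 + 19 + 186 + 20 = 477
Denominator: 252 + 19 + 186 + 36 + 20 = 513
CON3 = 477 / 513 = 0.9298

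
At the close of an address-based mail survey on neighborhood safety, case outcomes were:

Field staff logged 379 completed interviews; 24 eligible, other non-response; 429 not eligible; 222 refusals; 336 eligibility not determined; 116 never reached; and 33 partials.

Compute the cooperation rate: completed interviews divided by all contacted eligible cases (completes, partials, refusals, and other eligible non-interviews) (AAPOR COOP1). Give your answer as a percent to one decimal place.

57.6%

Top → 379
Base → 379 + 33 + 222 + 24 = 658
COOP1 = 379 / 658 = 0.5760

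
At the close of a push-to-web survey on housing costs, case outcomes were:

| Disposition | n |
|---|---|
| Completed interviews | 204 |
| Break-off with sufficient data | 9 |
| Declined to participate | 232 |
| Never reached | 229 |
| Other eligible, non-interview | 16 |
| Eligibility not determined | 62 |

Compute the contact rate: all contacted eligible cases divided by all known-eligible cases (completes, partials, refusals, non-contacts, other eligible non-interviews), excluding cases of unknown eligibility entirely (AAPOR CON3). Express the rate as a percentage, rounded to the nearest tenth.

Num → 204 + 9 + 232 + 16 = 461
Base → 204 + 9 + 232 + 229 + 16 = 690
CON3 = 461 / 690 = 0.6681

66.8%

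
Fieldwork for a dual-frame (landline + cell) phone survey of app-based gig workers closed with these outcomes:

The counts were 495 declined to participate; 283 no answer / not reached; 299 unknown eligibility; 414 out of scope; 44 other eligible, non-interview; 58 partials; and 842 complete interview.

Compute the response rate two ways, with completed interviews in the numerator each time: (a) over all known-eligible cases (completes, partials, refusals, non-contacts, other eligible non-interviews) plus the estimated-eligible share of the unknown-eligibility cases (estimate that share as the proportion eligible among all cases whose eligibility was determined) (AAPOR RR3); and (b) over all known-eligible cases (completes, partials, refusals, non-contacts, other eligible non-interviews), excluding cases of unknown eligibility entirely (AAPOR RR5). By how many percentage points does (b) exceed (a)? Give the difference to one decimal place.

6.0

Num = 842
Eligible (known) = 842 + 58 + 495 + 283 + 44 = 1722
e = 1722 / (1722 + 414) = 1722 / 2136 = 0.8062
Estimated eligible among unknowns = 0.8062 × 299 = 241.05
Base = 1722 + 241.05 = 1963.05
RR3 = 842 / 1963.05 = 0.4289
Base = 842 + 58 + 495 + 283 + 44 = 1722
RR5 = 842 / 1722 = 0.4890
Difference = 48.90 − 42.89 = 6.01 percentage points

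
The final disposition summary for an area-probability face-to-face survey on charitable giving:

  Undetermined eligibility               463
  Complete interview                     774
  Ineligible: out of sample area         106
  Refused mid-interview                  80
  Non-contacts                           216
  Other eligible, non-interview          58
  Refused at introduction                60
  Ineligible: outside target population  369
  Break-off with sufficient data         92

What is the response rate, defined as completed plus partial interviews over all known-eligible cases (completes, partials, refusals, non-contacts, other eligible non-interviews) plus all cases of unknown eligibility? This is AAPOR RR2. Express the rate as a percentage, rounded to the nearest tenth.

Refusals = 60 + 80 = 140
Not eligible = 369 + 106 = 475
Numerator = 774 + 92 = 866
Denominator = 774 + 92 + 140 + 216 + 58 + 463 = 1743
RR2 = 866 / 1743 = 0.4968

49.7%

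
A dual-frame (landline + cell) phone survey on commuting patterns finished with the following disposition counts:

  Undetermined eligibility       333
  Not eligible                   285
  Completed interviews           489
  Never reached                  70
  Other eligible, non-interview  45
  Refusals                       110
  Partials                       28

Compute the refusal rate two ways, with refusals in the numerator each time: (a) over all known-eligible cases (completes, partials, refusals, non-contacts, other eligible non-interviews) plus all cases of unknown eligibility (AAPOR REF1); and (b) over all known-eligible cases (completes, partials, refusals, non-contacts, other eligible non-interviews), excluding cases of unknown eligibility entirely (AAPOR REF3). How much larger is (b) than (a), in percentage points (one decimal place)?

Num = 110
Denom = 489 + 28 + 110 + 70 + 45 + 333 = 1075
REF1 = 110 / 1075 = 0.1023
Denom = 489 + 28 + 110 + 70 + 45 = 742
REF3 = 110 / 742 = 0.1482
Difference = 14.82 − 10.23 = 4.59 percentage points

4.6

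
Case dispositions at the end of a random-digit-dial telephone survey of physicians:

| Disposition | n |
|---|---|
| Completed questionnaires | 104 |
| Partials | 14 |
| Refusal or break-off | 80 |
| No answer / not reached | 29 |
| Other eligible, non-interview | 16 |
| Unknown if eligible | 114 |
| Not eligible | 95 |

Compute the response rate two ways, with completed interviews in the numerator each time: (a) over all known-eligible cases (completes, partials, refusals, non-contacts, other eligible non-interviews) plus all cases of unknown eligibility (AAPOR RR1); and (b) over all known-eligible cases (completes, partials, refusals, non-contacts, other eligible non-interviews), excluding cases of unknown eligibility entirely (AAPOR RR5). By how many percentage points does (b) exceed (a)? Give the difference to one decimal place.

Num = 104
Base = 104 + 14 + 80 + 29 + 16 + 114 = 357
RR1 = 104 / 357 = 0.2913
Base = 104 + 14 + 80 + 29 + 16 = 243
RR5 = 104 / 243 = 0.4280
Difference = 42.80 − 29.13 = 13.67 percentage points

13.7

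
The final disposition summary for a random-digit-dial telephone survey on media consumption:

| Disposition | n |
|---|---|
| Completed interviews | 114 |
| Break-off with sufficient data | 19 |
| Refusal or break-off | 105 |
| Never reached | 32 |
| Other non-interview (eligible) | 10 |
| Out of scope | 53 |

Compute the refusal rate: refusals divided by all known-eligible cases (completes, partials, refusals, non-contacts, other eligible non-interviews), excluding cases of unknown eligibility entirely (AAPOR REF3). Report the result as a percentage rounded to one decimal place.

Num: 105
Denom: 114 + 19 + 105 + 32 + 10 = 280
REF3 = 105 / 280 = 0.3750

37.5%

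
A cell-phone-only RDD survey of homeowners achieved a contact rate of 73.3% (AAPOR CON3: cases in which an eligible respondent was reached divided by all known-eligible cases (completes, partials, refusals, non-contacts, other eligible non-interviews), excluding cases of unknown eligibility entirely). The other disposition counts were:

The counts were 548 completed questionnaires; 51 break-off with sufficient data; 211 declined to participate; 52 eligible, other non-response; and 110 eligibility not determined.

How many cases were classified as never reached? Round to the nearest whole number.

314

Top = 548 + 51 + 211 + 52 = 862
CON3 = 862 / D = 0.733
D = 862 / 0.733 = 1176.0
Rest of base = 862
never reached = 1176.0 − 862 ≈ 314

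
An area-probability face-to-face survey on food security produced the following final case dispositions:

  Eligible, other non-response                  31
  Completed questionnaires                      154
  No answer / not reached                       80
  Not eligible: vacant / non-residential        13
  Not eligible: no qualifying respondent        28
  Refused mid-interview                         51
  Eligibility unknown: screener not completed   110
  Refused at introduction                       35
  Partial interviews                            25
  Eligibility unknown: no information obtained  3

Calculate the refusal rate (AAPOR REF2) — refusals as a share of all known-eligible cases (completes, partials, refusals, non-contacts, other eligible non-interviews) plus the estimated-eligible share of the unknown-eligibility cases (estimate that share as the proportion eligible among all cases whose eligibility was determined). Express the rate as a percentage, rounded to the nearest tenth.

18.0%

Refusal or break-off = 35 + 51 = 86
Eligibility not determined = 110 + 3 = 113
Ineligible = 28 + 13 = 41
Numerator → 86
Determined eligible → 154 + 25 + 86 + 80 + 31 = 376
e = 376 / (376 + 41) = 376 / 417 = 0.9017
e × U → 0.9017 × 113 = 101.89
Base → 376 + 101.89 = 477.89
REF2 = 86 / 477.89 = 0.1800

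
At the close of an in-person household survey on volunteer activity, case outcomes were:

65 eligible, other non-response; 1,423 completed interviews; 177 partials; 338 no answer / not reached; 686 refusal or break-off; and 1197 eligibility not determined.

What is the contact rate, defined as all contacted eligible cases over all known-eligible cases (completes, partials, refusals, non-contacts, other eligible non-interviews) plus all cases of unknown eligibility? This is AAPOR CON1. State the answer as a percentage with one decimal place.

Numerator → 1423 + 177 + 686 + 65 = 2351
Denom → 1423 + 177 + 686 + 338 + 65 + 1197 = 3886
CON1 = 2351 / 3886 = 0.6050

60.5%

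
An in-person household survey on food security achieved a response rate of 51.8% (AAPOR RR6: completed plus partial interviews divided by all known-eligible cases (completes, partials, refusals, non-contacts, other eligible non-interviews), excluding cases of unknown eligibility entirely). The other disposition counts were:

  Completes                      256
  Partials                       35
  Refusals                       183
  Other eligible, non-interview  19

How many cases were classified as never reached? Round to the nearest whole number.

69

Numerator → 256 + 35 = 291
RR6 = 291 / D = 0.518
D = 291 / 0.518 = 561.8
Rest of base = 493
never reached = 561.8 − 493 ≈ 69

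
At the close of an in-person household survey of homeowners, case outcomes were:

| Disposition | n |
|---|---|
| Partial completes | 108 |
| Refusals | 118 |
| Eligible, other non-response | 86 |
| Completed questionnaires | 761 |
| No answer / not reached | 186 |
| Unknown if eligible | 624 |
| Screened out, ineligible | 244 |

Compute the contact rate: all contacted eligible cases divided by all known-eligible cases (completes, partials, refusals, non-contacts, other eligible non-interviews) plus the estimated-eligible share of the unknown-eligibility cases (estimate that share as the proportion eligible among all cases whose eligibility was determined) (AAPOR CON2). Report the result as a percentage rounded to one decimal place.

60.2%

Numerator = 761 + 108 + 118 + 86 = 1073
Determined eligible = 761 + 108 + 118 + 186 + 86 = 1259
e = 1259 / (1259 + 244) = 1259 / 1503 = 0.8377
Eligible share of unknowns = 0.8377 × 624 = 522.72
Denom = 1259 + 522.72 = 1781.72
CON2 = 1073 / 1781.72 = 0.6022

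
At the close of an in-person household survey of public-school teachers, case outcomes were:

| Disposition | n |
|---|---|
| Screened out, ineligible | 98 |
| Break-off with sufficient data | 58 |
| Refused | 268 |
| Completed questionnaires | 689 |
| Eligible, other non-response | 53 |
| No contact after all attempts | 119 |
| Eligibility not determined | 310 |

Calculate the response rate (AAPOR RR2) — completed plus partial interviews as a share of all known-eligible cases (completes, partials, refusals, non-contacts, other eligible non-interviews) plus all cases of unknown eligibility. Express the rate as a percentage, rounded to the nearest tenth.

Num: 689 + 58 = 747
Base: 689 + 58 + 268 + 119 + 53 + 310 = 1497
RR2 = 747 / 1497 = 0.4990

49.9%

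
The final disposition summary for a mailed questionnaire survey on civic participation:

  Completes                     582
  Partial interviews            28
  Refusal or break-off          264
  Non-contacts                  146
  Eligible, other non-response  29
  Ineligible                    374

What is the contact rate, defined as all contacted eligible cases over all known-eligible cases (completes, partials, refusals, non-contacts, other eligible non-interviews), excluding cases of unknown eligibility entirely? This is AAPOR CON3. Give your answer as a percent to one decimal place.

86.1%

Top = 582 + 28 + 264 + 29 = 903
Base = 582 + 28 + 264 + 146 + 29 = 1049
CON3 = 903 / 1049 = 0.8608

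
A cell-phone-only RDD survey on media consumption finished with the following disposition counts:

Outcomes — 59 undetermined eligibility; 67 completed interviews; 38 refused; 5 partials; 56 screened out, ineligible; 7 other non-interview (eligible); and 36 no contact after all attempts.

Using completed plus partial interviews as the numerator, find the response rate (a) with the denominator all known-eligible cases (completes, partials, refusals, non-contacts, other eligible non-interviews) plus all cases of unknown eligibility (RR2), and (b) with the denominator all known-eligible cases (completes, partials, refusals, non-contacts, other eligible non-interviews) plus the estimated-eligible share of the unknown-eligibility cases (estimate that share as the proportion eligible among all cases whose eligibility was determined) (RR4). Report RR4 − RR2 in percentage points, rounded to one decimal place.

Numerator → 67 + 5 = 72
Denominator → 67 + 5 + 38 + 36 + 7 + 59 = 212
RR2 = 72 / 212 = 0.3396
Known eligible → 67 + 5 + 38 + 36 + 7 = 153
e = 153 / (153 + 56) = 153 / 209 = 0.7321
Estimated eligible among unknowns → 0.7321 × 59 = 43.19
Denominator → 153 + 43.19 = 196.19
RR4 = 72 / 196.19 = 0.3670
Difference = 36.70 − 33.96 = 2.74 percentage points

2.7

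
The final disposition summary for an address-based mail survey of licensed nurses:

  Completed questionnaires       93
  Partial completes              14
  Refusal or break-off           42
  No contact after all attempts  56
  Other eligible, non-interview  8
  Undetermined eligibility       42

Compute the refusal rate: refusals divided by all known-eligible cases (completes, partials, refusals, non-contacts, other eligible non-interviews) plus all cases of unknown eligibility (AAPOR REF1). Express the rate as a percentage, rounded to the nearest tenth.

16.5%

Num → 42
Denom → 93 + 14 + 42 + 56 + 8 + 42 = 255
REF1 = 42 / 255 = 0.1647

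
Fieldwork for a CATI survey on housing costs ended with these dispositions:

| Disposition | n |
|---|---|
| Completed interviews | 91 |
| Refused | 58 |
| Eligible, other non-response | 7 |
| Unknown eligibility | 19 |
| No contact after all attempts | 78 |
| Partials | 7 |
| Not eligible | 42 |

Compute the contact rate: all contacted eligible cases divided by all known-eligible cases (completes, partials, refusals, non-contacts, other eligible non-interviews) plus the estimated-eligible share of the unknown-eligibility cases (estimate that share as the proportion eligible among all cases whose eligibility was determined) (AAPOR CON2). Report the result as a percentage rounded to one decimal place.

Top → 91 + 7 + 58 + 7 = 163
Eligible (known) → 91 + 7 + 58 + 78 + 7 = 241
e = 241 / (241 + 42) = 241 / 283 = 0.8516
Eligible share of unknowns → 0.8516 × 19 = 16.18
Denom → 241 + 16.18 = 257.18
CON2 = 163 / 257.18 = 0.6338

63.4%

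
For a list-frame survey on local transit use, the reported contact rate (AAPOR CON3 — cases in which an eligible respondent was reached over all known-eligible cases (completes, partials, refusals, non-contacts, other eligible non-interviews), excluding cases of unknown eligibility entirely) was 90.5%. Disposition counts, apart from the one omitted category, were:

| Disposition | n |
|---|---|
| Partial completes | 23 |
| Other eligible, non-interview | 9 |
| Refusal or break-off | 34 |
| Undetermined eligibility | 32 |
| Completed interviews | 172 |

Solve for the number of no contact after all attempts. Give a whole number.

25

Numerator = 172 + 23 + 34 + 9 = 238
CON3 = 238 / D = 0.905
D = 238 / 0.905 = 263.0
Remaining denominator categories sum to 238
no contact after all attempts = 263.0 − 238 ≈ 25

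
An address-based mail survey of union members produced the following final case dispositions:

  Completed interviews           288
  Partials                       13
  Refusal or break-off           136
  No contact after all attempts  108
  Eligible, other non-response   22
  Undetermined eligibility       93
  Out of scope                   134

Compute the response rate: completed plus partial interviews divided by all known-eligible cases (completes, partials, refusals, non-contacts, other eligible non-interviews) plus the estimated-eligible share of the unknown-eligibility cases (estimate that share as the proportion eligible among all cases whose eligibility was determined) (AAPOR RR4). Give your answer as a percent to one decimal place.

Num → 288 + 13 = 301
Eligible (known) → 288 + 13 + 136 + 108 + 22 = 567
e = 567 / (567 + 134) = 567 / 701 = 0.8088
Eligible share of unknowns → 0.8088 × 93 = 75.22
Denom → 567 + 75.22 = 642.22
RR4 = 301 / 642.22 = 0.4687

46.9%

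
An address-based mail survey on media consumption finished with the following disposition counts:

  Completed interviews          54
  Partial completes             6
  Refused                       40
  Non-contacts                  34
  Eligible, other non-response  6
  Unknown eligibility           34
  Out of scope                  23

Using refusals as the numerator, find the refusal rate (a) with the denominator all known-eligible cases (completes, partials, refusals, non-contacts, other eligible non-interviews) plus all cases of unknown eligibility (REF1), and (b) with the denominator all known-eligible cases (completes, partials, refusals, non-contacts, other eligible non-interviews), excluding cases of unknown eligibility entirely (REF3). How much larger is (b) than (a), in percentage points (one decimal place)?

5.6

Top → 40
Base → 54 + 6 + 40 + 34 + 6 + 34 = 174
REF1 = 40 / 174 = 0.2299
Base → 54 + 6 + 40 + 34 + 6 = 140
REF3 = 40 / 140 = 0.2857
Difference = 28.57 − 22.99 = 5.58 percentage points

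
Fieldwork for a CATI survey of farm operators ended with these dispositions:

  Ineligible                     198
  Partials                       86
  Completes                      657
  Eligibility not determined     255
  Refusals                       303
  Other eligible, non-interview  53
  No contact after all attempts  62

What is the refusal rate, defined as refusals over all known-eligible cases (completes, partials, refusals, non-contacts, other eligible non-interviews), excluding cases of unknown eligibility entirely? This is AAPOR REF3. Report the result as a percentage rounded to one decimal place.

26.1%

Numerator = 303
Denominator = 657 + 86 + 303 + 62 + 53 = 1161
REF3 = 303 / 1161 = 0.2610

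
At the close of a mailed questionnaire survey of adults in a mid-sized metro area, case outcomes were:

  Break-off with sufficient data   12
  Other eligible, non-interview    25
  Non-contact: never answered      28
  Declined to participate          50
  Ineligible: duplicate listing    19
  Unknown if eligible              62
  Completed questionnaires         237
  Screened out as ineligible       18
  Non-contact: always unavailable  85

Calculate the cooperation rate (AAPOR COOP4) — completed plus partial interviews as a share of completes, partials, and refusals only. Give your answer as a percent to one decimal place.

Never reached = 28 + 85 = 113
Out of scope = 18 + 19 = 37
Numerator → 237 + 12 = 249
Denominator → 237 + 12 + 50 = 299
COOP4 = 249 / 299 = 0.8328

83.3%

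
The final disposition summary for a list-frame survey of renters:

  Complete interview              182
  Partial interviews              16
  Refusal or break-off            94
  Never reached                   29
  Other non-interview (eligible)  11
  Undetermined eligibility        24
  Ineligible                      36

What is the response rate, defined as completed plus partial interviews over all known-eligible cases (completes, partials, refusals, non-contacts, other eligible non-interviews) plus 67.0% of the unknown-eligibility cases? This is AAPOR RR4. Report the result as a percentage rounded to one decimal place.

Numerator → 182 + 16 = 198
Eligible (known) → 182 + 16 + 94 + 29 + 11 = 332
Eligible share of unknowns → 0.6700 × 24 = 16.08
Denominator → 332 + 16.08 = 348.08
RR4 = 198 / 348.08 = 0.5688

56.9%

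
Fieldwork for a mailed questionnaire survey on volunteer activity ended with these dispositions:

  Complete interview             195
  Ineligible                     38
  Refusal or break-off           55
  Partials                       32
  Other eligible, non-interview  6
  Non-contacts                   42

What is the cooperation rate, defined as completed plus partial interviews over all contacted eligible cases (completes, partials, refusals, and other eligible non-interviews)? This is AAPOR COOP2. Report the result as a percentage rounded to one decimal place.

Num = 195 + 32 = 227
Base = 195 + 32 + 55 + 6 = 288
COOP2 = 227 / 288 = 0.7882

78.8%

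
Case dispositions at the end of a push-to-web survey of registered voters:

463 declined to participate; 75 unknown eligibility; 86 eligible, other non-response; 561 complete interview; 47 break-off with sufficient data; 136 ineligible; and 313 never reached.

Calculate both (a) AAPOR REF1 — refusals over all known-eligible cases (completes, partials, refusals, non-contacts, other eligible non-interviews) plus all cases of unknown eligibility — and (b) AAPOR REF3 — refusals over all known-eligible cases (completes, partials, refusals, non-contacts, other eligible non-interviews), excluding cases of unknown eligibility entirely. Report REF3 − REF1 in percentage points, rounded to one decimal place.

1.5

Numerator: 463
Denominator: 561 + 47 + 463 + 313 + 86 + 75 = 1545
REF1 = 463 / 1545 = 0.2997
Denominator: 561 + 47 + 463 + 313 + 86 = 1470
REF3 = 463 / 1470 = 0.3150
Difference = 31.50 − 29.97 = 1.53 percentage points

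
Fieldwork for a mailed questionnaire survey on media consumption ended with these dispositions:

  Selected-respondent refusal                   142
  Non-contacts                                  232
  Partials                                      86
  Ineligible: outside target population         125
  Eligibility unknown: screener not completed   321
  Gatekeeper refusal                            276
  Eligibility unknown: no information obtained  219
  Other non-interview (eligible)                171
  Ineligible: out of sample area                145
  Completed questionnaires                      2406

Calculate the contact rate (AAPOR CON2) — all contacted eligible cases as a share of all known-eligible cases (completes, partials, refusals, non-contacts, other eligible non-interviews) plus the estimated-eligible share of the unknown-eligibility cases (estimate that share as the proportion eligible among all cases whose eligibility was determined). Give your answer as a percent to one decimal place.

Refused = 276 + 142 = 418
Unknown if eligible = 321 + 219 = 540
Out of scope = 125 + 145 = 270
Numerator: 2406 + 86 + 418 + 171 = 3081
Determined eligible: 2406 + 86 + 418 + 232 + 171 = 3313
e = 3313 / (3313 + 270) = 3313 / 3583 = 0.9246
Eligible share of unknowns: 0.9246 × 540 = 499.28
Denominator: 3313 + 499.28 = 3812.28
CON2 = 3081 / 3812.28 = 0.8082

80.8%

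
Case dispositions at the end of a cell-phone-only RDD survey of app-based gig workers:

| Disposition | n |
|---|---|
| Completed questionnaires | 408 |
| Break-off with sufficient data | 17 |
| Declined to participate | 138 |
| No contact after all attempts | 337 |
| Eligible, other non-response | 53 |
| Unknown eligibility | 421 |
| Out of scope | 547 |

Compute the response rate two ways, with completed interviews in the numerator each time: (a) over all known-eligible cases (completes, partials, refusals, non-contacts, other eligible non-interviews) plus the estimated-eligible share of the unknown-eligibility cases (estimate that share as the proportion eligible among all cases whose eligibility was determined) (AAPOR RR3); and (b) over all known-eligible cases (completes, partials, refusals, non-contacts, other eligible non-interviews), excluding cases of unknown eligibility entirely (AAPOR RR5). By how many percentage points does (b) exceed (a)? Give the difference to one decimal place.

Top → 408
Known eligible → 408 + 17 + 138 + 337 + 53 = 953
e = 953 / (953 + 547) = 953 / 1500 = 0.6353
e × U → 0.6353 × 421 = 267.46
Base → 953 + 267.46 = 1220.46
RR3 = 408 / 1220.46 = 0.3343
Base → 408 + 17 + 138 + 337 + 53 = 953
RR5 = 408 / 953 = 0.4281
Difference = 42.81 − 33.43 = 9.38 percentage points

9.4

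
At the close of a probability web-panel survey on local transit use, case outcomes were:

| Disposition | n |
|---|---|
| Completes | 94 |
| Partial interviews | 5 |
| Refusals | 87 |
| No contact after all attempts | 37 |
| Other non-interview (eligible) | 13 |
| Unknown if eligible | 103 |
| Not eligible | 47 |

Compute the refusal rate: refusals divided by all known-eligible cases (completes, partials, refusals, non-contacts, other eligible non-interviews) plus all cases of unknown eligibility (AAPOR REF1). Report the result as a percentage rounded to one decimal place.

Top → 87
Denom → 94 + 5 + 87 + 37 + 13 + 103 = 339
REF1 = 87 / 339 = 0.2566

25.7%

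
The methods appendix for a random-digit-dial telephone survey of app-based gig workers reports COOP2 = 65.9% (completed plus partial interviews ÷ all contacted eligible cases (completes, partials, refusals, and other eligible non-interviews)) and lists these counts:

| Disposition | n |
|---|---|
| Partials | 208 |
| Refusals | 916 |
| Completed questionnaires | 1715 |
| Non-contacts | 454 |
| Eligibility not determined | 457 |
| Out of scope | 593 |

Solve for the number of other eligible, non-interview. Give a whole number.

79

Num → 1715 + 208 = 1923
COOP2 = 1923 / D = 0.659
D = 1923 / 0.659 = 2918.1
Rest of base = 2839
other eligible, non-interview = 2918.1 − 2839 ≈ 79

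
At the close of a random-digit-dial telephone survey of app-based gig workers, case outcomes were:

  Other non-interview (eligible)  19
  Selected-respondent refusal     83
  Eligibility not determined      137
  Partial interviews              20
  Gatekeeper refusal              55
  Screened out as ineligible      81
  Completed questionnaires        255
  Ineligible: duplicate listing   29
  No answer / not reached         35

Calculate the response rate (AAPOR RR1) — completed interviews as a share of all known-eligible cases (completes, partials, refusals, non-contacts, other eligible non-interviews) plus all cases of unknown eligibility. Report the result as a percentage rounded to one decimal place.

42.2%

Declined to participate = 55 + 83 = 138
Not eligible = 81 + 29 = 110
Numerator → 255
Base → 255 + 20 + 138 + 35 + 19 + 137 = 604
RR1 = 255 / 604 = 0.4222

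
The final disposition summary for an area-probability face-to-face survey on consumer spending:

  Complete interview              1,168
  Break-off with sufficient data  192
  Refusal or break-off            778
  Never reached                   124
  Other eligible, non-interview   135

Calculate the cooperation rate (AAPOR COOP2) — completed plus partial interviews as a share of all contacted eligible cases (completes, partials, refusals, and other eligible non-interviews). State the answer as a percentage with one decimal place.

59.8%

Num → 1168 + 192 = 1360
Denominator → 1168 + 192 + 778 + 135 = 2273
COOP2 = 1360 / 2273 = 0.5983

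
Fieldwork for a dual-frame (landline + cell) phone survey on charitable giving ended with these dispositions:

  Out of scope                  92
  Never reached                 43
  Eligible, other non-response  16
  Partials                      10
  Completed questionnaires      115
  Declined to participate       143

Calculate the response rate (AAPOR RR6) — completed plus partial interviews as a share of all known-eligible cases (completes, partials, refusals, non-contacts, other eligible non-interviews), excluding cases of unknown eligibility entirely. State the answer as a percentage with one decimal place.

Top: 115 + 10 = 125
Base: 115 + 10 + 143 + 43 + 16 = 327
RR6 = 125 / 327 = 0.3823

38.2%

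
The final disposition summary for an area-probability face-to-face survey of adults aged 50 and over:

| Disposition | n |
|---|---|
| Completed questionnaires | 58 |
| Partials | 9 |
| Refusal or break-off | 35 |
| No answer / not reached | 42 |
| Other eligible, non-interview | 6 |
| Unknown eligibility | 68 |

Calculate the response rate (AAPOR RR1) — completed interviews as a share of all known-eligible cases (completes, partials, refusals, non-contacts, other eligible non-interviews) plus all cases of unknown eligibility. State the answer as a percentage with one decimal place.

Top: 58
Denominator: 58 + 9 + 35 + 42 + 6 + 68 = 218
RR1 = 58 / 218 = 0.2661

26.6%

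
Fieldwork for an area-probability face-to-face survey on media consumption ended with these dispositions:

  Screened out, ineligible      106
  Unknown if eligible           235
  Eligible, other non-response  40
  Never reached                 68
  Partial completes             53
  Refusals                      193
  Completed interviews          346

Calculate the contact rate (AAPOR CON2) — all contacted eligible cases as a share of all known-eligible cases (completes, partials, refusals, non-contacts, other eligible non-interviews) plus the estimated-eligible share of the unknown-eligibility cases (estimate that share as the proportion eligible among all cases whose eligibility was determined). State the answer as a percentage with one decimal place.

Top → 346 + 53 + 193 + 40 = 632
Eligible (known) → 346 + 53 + 193 + 68 + 40 = 700
e = 700 / (700 + 106) = 700 / 806 = 0.8685
Eligible share of unknowns → 0.8685 × 235 = 204.10
Denominator → 700 + 204.10 = 904.10
CON2 = 632 / 904.10 = 0.6990

69.9%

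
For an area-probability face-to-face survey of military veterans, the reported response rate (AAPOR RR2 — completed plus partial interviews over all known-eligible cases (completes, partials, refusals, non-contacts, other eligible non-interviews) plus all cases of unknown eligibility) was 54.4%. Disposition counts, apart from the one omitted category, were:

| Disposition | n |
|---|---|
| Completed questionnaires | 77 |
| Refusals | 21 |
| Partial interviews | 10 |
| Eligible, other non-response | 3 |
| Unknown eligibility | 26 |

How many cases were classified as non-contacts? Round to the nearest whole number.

Top → 77 + 10 = 87
RR2 = 87 / D = 0.544
D = 87 / 0.544 = 159.9
Other denominator terms total 137
non-contacts = 159.9 − 137 ≈ 23

23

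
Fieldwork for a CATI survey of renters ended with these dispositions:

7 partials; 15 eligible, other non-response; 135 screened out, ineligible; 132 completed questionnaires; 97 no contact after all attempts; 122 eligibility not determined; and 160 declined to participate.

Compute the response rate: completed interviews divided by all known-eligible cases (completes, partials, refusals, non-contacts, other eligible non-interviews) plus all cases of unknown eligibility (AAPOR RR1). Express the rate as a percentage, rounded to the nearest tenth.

24.8%

Top = 132
Denominator = 132 + 7 + 160 + 97 + 15 + 122 = 533
RR1 = 132 / 533 = 0.2477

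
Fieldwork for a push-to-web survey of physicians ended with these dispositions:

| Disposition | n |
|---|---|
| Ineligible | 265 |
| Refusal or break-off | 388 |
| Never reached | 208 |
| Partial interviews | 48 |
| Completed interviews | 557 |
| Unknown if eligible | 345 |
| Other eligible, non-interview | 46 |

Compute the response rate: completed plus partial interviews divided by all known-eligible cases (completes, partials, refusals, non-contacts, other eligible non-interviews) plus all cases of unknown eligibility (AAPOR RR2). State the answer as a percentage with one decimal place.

38.0%

Top = 557 + 48 = 605
Denom = 557 + 48 + 388 + 208 + 46 + 345 = 1592
RR2 = 605 / 1592 = 0.3800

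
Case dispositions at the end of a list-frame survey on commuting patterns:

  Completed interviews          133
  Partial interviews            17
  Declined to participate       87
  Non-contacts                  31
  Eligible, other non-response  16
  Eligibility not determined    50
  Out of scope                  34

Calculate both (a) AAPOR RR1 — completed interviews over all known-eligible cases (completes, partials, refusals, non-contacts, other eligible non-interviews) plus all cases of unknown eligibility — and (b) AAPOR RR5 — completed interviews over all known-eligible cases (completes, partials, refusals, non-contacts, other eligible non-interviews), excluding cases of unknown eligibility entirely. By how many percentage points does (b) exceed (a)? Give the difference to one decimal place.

Top: 133
Denominator: 133 + 17 + 87 + 31 + 16 + 50 = 334
RR1 = 133 / 334 = 0.3982
Denominator: 133 + 17 + 87 + 31 + 16 = 284
RR5 = 133 / 284 = 0.4683
Difference = 46.83 − 39.82 = 7.01 percentage points

7.0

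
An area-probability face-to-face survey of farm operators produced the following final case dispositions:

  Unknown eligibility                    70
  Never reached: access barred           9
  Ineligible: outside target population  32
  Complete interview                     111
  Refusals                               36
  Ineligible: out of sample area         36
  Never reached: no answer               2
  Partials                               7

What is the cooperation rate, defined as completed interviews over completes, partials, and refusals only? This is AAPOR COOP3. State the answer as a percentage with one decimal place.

72.1%

Never reached = 2 + 9 = 11
Out of scope = 32 + 36 = 68
Numerator → 111
Base → 111 + 7 + 36 = 154
COOP3 = 111 / 154 = 0.7208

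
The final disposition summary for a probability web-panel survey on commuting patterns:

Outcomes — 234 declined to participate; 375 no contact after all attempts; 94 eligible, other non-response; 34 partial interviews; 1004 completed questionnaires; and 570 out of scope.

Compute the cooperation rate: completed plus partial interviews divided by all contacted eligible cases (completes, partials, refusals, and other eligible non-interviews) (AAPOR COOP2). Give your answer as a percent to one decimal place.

Num = 1004 + 34 = 1038
Denominator = 1004 + 34 + 234 + 94 = 1366
COOP2 = 1038 / 1366 = 0.7599

76.0%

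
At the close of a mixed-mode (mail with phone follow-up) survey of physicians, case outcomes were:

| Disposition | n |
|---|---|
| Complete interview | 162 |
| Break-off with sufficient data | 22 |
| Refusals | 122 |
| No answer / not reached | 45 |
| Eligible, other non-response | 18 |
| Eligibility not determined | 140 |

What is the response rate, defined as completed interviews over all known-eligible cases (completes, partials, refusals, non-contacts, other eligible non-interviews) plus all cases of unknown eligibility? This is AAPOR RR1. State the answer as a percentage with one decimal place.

Num = 162
Denominator = 162 + 22 + 122 + 45 + 18 + 140 = 509
RR1 = 162 / 509 = 0.3183

31.8%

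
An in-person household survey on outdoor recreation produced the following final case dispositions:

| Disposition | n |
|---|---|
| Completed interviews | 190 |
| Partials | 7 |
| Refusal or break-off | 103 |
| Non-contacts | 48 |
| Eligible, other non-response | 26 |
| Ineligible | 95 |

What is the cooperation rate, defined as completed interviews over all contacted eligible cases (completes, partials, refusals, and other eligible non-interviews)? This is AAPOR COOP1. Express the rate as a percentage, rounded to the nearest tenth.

Top → 190
Base → 190 + 7 + 103 + 26 = 326
COOP1 = 190 / 326 = 0.5828

58.3%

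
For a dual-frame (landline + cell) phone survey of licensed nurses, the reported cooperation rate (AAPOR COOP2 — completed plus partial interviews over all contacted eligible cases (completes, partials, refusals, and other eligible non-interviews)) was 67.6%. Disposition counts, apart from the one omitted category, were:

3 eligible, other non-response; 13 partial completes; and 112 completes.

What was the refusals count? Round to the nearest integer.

Top → 112 + 13 = 125
COOP2 = 125 / D = 0.676
D = 125 / 0.676 = 184.9
Rest of base = 128
refusals = 184.9 − 128 ≈ 57

57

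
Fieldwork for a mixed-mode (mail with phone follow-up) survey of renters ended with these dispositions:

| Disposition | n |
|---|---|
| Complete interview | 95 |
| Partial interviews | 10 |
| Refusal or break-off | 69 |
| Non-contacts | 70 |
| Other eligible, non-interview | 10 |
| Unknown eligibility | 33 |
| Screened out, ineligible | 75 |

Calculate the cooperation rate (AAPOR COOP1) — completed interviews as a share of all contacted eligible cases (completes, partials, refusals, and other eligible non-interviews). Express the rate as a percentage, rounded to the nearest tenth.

Numerator = 95
Base = 95 + 10 + 69 + 10 = 184
COOP1 = 95 / 184 = 0.5163

51.6%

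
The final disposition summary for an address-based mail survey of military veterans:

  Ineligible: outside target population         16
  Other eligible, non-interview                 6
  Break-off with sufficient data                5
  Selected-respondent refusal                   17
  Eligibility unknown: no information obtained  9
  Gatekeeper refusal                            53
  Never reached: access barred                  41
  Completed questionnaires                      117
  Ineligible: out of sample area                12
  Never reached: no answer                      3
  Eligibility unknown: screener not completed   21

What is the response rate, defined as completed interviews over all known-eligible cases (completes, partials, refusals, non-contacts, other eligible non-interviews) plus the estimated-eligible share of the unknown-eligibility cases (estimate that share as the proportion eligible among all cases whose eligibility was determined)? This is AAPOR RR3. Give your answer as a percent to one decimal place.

Refusal or break-off = 53 + 17 = 70
No answer / not reached = 3 + 41 = 44
Undetermined eligibility = 21 + 9 = 30
Not eligible = 16 + 12 = 28
Numerator → 117
Determined eligible → 117 + 5 + 70 + 44 + 6 = 242
e = 242 / (242 + 28) = 242 / 270 = 0.8963
e × U → 0.8963 × 30 = 26.89
Base → 242 + 26.89 = 268.89
RR3 = 117 / 268.89 = 0.4351

43.5%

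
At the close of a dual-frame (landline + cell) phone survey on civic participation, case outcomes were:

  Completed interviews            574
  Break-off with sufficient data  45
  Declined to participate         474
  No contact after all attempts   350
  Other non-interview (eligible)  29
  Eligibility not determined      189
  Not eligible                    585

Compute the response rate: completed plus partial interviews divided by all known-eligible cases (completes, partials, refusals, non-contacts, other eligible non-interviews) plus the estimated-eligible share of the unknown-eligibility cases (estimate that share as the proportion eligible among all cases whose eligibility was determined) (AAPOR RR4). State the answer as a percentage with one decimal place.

Numerator → 574 + 45 = 619
Determined eligible → 574 + 45 + 474 + 350 + 29 = 1472
e = 1472 / (1472 + 585) = 1472 / 2057 = 0.7156
Estimated eligible among unknowns → 0.7156 × 189 = 135.25
Denominator → 1472 + 135.25 = 1607.25
RR4 = 619 / 1607.25 = 0.3851

38.5%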